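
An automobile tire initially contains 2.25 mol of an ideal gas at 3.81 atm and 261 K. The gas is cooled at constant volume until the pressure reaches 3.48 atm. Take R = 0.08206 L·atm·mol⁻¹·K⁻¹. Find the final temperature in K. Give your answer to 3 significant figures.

From PV = nRT: V₁ = nRT₁/P₁ = 12.65 L.
Isochoric, so P/T is constant: V₂ = V₁; T₂ = T₁·(P₂/P₁) = 238.4 K.

T₂ ≈ 238 K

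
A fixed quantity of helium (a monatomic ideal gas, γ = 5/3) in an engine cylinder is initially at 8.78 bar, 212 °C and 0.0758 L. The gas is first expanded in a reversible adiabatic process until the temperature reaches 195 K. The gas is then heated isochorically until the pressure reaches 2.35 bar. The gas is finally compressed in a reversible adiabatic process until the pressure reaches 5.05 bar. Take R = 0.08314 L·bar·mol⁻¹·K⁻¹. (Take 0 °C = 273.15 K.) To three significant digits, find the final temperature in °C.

Convert: T₁ = 485.1 K.
Reversible adiabatic, γ = 5/3: P₂ = P₁·(T₂/T₁)^(γ/(γ−1)) = 0.8993 bar; V₂ = V₁·(T₁/T₂)^(1/(γ−1)) = 0.2975 L.
V constant ⇒ P ∝ T: V₃ = V₂; T₃ = T₂·(P₃/P₂) = 509.6 K.
Adiabatic (γ = 5/3), T V^(γ−1) and P V^γ constant: T₄ = T₃·(P₄/P₃)^((γ−1)/γ) = 692.0 K; V₄ = V₃·(P₃/P₄)^(1/γ) = 0.1880 L.

T₄ ≈ 419 °C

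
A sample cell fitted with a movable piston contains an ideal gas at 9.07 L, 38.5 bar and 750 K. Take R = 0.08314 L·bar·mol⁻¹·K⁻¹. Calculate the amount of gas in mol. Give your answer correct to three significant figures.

PV = nRT ⇒ n = PV/(RT) = (38.5 × 9.07) / (0.08314 × 750)

n ≈ 5.60 mol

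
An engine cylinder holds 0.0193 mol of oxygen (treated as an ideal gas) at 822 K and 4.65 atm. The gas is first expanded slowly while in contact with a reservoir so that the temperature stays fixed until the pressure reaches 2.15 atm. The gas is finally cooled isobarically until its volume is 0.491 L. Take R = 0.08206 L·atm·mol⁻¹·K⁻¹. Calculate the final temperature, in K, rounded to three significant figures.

From PV = nRT: V₁ = nRT₁/P₁ = 0.2800 L.
T constant ⇒ Boyle's law P V = const: T₂ = T₁; V₂ = V₁·(P₁/P₂) = 0.6055 L.
P constant ⇒ V ∝ T: P₃ = P₂; T₃ = T₂·(V₃/V₂) = 666.5 K.

T₃ ≈ 667 K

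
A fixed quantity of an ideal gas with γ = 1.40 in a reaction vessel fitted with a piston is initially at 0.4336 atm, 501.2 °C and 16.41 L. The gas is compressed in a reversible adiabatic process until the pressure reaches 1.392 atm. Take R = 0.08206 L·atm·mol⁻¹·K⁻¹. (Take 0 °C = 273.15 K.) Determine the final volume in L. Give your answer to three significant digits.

Convert: T₁ = 774.3 K.
Adiabatic (γ = 1.40), T V^(γ−1) and P V^γ constant: T₂ = T₁·(P₂/P₁)^((γ−1)/γ) = 1081 K; V₂ = V₁·(P₁/P₂)^(1/γ) = 7.133 L.

V₂ ≈ 7.13 L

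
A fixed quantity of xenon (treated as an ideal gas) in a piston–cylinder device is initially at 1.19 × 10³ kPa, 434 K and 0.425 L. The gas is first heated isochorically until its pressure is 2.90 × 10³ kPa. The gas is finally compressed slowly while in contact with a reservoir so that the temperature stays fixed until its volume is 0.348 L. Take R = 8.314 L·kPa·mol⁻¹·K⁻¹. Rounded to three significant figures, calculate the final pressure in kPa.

Isochoric, so P/T is constant: V₂ = V₁; T₂ = T₁·(P₂/P₁) = 1058 K.
Isothermal, so P V is constant: T₃ = T₂; P₃ = P₂·(V₂/V₃) = 3542 kPa.

P₃ ≈ 3.54e+03 kPa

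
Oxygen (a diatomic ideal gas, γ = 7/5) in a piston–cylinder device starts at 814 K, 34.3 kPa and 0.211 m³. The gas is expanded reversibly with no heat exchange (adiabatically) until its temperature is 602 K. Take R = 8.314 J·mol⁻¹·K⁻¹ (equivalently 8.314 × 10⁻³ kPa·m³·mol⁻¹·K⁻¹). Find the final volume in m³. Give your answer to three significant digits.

V₂ ≈ 0.449 m³

Adiabatic (γ = 7/5), T V^(γ−1) and P V^γ constant: P₂ = P₁·(T₂/T₁)^(γ/(γ−1)) = 11.93 kPa; V₂ = V₁·(T₁/T₂)^(1/(γ−1)) = 0.4486 m³.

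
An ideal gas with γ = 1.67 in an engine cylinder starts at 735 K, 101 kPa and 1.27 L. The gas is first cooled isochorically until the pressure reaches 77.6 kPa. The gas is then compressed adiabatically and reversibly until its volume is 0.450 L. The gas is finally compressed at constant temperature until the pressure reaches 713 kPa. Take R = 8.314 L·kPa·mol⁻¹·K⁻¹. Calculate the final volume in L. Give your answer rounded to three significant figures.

V constant ⇒ P ∝ T: V₂ = V₁; T₂ = T₁·(P₂/P₁) = 564.7 K.
Reversible adiabatic, γ = 1.67: T₃ = T₂·(V₂/V₃)^(γ−1) = 1132 K; P₃ = P₂·(V₂/V₃)^γ = 438.9 kPa.
T constant ⇒ Boyle's law P V = const: T₄ = T₃; V₄ = V₃·(P₃/P₄) = 0.2770 L.

V₄ ≈ 0.277 L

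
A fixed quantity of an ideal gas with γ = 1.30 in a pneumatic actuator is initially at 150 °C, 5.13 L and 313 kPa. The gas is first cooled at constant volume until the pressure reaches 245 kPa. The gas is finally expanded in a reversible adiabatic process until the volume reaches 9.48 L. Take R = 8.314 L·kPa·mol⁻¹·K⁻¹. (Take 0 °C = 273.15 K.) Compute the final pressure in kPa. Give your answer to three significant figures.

P₃ ≈ 110 kPa

Convert: T₁ = 423.1 K.
Isochoric, so P/T is constant: V₂ = V₁; T₂ = T₁·(P₂/P₁) = 331.2 K.
Reversible adiabatic, γ = 1.30: T₃ = T₂·(V₂/V₃)^(γ−1) = 275.5 K; P₃ = P₂·(V₂/V₃)^γ = 110.3 kPa.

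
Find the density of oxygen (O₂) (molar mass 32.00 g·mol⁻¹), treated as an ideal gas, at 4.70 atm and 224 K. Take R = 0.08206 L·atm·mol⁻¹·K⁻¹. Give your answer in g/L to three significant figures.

ρ ≈ 8.18 g/L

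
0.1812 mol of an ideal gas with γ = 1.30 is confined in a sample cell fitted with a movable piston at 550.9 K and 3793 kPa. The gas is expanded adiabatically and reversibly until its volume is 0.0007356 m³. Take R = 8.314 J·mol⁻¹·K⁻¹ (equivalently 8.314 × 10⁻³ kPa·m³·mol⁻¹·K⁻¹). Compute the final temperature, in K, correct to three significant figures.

From PV = nRT: V₁ = nRT₁/P₁ = 0.0002188 m³.
Adiabatic (γ = 1.30), T V^(γ−1) and P V^γ constant: T₂ = T₁·(V₁/V₂)^(γ−1) = 382.9 K; P₂ = P₁·(V₁/V₂)^γ = 784.2 kPa.

T₂ ≈ 383 K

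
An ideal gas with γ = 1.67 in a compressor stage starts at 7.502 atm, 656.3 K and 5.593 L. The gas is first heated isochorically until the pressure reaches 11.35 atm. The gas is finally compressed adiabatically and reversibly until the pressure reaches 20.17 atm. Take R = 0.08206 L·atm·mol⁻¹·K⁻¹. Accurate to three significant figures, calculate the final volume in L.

V₃ ≈ 3.96 L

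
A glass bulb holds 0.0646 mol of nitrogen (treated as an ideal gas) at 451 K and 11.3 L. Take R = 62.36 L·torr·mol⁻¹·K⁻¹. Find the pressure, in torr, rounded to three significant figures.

P ≈ 161 torr

PV = nRT ⇒ P = nRT/V = (0.0646 × 62.36 × 451) / 11.3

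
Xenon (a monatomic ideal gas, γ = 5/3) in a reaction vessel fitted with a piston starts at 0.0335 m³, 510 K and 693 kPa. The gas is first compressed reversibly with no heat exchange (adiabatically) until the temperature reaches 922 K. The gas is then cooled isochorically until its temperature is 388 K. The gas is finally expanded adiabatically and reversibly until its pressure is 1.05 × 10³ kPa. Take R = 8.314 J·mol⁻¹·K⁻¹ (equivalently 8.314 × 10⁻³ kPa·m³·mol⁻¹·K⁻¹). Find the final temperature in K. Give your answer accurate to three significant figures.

T₄ ≈ 358 K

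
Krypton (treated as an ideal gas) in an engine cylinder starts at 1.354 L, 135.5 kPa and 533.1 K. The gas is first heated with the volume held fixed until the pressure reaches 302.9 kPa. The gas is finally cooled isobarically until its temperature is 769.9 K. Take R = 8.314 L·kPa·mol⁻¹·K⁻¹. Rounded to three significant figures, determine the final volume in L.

V constant ⇒ P ∝ T: V₂ = V₁; T₂ = T₁·(P₂/P₁) = 1192 K.
P constant ⇒ V ∝ T: P₃ = P₂; V₃ = V₂·(T₃/T₂) = 0.8748 L.

V₃ ≈ 0.875 L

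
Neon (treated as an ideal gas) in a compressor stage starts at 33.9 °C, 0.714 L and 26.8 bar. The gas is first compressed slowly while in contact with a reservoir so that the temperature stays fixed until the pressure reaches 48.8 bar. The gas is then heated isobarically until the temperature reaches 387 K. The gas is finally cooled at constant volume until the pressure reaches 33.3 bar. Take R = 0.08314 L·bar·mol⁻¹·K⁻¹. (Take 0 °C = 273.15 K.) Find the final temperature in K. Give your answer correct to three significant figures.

T₄ ≈ 264 K

Convert: T₁ = 307.0 K.
T constant ⇒ Boyle's law P V = const: T₂ = T₁; V₂ = V₁·(P₁/P₂) = 0.3921 L.
Isobaric, so V/T is constant: P₃ = P₂; V₃ = V₂·(T₃/T₂) = 0.4942 L.
Isochoric, so P/T is constant: V₄ = V₃; T₄ = T₃·(P₄/P₃) = 264.1 K.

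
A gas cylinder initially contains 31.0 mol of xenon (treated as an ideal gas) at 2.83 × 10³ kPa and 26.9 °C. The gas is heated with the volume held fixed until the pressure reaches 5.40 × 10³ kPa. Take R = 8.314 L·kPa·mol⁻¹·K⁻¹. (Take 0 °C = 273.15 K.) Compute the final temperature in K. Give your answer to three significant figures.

T₂ ≈ 573 K

Convert: T₁ = 300.0 K.
From PV = nRT: V₁ = nRT₁/P₁ = 27.33 L.
Isochoric, so P/T is constant: V₂ = V₁; T₂ = T₁·(P₂/P₁) = 572.5 K.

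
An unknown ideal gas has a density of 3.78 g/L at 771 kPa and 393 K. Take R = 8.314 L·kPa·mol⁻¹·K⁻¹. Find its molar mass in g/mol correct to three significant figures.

M ≈ 16.0 g/mol

ρ = PM/(RT) ⇒ M = ρRT/P = (3.78 × 8.314 × 393.0) / 771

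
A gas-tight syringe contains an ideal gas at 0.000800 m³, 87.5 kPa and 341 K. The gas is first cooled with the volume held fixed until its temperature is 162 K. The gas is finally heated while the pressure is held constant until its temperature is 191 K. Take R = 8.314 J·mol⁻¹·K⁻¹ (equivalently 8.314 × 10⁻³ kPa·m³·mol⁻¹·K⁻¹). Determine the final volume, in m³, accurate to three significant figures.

V constant ⇒ P ∝ T: V₂ = V₁; P₂ = P₁·(T₂/T₁) = 41.57 kPa.
Isobaric, so V/T is constant: P₃ = P₂; V₃ = V₂·(T₃/T₂) = 0.0009432 m³.

V₃ ≈ 0.000943 m³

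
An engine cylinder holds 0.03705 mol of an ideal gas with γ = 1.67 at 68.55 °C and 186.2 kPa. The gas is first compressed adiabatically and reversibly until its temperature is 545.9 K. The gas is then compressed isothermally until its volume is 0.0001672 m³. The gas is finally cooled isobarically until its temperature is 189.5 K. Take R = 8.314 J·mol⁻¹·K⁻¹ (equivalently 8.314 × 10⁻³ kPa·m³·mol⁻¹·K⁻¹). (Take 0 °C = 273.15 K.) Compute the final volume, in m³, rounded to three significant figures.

V₄ ≈ 5.80e-05 m³

Convert: T₁ = 341.7 K.
From PV = nRT: V₁ = nRT₁/P₁ = 0.0005653 m³.
Adiabatic (γ = 1.67), T V^(γ−1) and P V^γ constant: P₂ = P₁·(T₂/T₁)^(γ/(γ−1)) = 598.6 kPa; V₂ = V₁·(T₁/T₂)^(1/(γ−1)) = 0.0002809 m³.
Isothermal, so P V is constant: T₃ = T₂; P₃ = P₂·(V₂/V₃) = 1006 kPa.
Isobaric, so V/T is constant: P₄ = P₃; V₄ = V₃·(T₄/T₃) = 5.804e-05 m³.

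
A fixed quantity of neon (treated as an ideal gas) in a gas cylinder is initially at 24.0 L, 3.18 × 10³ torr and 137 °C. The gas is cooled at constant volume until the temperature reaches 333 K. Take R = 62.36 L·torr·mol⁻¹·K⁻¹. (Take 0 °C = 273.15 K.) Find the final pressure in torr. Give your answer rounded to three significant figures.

P₂ ≈ 2.58e+03 torr

Convert: T₁ = 410.1 K.
V constant ⇒ P ∝ T: V₂ = V₁; P₂ = P₁·(T₂/T₁) = 2582 torr.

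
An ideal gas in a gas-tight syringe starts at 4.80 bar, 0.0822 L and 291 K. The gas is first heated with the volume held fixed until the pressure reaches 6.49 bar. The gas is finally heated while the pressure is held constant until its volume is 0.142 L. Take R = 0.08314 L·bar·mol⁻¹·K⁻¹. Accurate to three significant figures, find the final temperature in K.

T₃ ≈ 680 K

V constant ⇒ P ∝ T: V₂ = V₁; T₂ = T₁·(P₂/P₁) = 393.5 K.
Isobaric, so V/T is constant: P₃ = P₂; T₃ = T₂·(V₃/V₂) = 679.7 K.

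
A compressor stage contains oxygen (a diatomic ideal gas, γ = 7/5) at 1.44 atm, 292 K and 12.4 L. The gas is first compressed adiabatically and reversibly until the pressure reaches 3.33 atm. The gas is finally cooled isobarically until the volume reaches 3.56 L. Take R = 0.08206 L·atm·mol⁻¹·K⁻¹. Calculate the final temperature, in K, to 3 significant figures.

T₃ ≈ 194 K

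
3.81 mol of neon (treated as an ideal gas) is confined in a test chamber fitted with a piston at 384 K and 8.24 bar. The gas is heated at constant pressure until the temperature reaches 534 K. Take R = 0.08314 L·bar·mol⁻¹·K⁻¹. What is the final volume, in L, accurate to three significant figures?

From PV = nRT: V₁ = nRT₁/P₁ = 14.76 L.
Isobaric, so V/T is constant: P₂ = P₁; V₂ = V₁·(T₂/T₁) = 20.53 L.

V₂ ≈ 20.5 L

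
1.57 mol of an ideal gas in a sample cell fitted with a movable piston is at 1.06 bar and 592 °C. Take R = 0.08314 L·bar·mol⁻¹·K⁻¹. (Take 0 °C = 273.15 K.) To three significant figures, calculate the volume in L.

Convert: T = 865.15 K.
PV = nRT ⇒ V = nRT/P = (1.57 × 0.08314 × 865.15) / 1.06

V ≈ 107 L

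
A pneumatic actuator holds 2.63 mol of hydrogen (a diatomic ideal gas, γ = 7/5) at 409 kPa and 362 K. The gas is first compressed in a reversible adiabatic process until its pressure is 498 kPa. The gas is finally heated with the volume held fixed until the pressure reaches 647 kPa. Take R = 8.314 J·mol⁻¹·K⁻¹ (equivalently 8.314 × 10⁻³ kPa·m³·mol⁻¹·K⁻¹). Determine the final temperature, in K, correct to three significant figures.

From PV = nRT: V₁ = nRT₁/P₁ = 0.01935 m³.
Adiabatic (γ = 7/5), T V^(γ−1) and P V^γ constant: T₂ = T₁·(P₂/P₁)^((γ−1)/γ) = 382.9 K; V₂ = V₁·(P₁/P₂)^(1/γ) = 0.01681 m³.
V constant ⇒ P ∝ T: V₃ = V₂; T₃ = T₂·(P₃/P₂) = 497.5 K.

T₃ ≈ 498 K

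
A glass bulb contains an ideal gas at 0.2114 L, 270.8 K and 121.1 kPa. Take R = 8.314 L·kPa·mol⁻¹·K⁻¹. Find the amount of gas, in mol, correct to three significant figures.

PV = nRT ⇒ n = PV/(RT) = (121.1 × 0.2114) / (8.314 × 270.8)

n ≈ 0.0114 mol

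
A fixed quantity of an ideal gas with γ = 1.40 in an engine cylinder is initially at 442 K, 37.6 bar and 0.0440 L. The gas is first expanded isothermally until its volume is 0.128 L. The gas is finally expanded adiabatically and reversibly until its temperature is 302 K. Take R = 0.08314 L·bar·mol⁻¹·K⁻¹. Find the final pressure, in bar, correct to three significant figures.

P₃ ≈ 3.41 bar

Isothermal, so P V is constant: T₂ = T₁; P₂ = P₁·(V₁/V₂) = 12.92 bar.
Reversible adiabatic, γ = 1.40: P₃ = P₂·(T₃/T₂)^(γ/(γ−1)) = 3.408 bar; V₃ = V₂·(T₂/T₃)^(1/(γ−1)) = 0.3317 L.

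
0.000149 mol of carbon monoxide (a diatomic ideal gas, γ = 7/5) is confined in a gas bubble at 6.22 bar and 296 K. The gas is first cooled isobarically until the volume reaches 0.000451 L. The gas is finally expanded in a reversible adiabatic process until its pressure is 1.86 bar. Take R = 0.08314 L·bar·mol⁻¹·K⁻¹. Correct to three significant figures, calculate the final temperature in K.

From PV = nRT: V₁ = nRT₁/P₁ = 0.0005895 L.
Isobaric, so V/T is constant: P₂ = P₁; T₂ = T₁·(V₂/V₁) = 226.4 K.
Adiabatic (γ = 7/5), T V^(γ−1) and P V^γ constant: T₃ = T₂·(P₃/P₂)^((γ−1)/γ) = 160.4 K; V₃ = V₂·(P₂/P₃)^(1/γ) = 0.001068 L.

T₃ ≈ 160 K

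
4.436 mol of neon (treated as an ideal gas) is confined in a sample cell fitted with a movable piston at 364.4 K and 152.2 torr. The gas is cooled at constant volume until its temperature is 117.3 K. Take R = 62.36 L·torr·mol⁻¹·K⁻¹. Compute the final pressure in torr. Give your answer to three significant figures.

From PV = nRT: V₁ = nRT₁/P₁ = 662.3 L.
V constant ⇒ P ∝ T: V₂ = V₁; P₂ = P₁·(T₂/T₁) = 48.99 torr.

P₂ ≈ 49.0 torr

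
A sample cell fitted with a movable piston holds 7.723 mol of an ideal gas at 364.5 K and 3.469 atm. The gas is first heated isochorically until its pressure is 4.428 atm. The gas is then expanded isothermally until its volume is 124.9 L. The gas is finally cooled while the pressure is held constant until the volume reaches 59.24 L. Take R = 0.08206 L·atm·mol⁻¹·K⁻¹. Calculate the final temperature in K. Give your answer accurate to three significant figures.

From PV = nRT: V₁ = nRT₁/P₁ = 66.59 L.
V constant ⇒ P ∝ T: V₂ = V₁; T₂ = T₁·(P₂/P₁) = 465.3 K.
Isothermal, so P V is constant: T₃ = T₂; P₃ = P₂·(V₂/V₃) = 2.361 atm.
P constant ⇒ V ∝ T: P₄ = P₃; T₄ = T₃·(V₄/V₃) = 220.7 K.

T₄ ≈ 221 K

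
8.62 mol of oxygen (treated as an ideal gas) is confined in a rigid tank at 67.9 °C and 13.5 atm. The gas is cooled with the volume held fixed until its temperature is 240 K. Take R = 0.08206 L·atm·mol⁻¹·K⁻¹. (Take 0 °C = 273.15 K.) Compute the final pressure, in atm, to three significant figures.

Convert: T₁ = 341.0 K.
From PV = nRT: V₁ = nRT₁/P₁ = 17.87 L.
V constant ⇒ P ∝ T: V₂ = V₁; P₂ = P₁·(T₂/T₁) = 9.500 atm.

P₂ ≈ 9.50 atm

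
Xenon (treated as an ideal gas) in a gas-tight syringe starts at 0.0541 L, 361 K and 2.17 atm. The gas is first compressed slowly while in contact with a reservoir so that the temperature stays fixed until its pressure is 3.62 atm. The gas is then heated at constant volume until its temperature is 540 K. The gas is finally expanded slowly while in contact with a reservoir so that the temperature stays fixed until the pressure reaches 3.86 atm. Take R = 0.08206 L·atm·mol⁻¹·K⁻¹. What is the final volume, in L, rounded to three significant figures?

T constant ⇒ Boyle's law P V = const: T₂ = T₁; V₂ = V₁·(P₁/P₂) = 0.03243 L.
Isochoric, so P/T is constant: V₃ = V₂; P₃ = P₂·(T₃/T₂) = 5.415 atm.
Isothermal, so P V is constant: T₄ = T₃; V₄ = V₃·(P₃/P₄) = 0.04549 L.

V₄ ≈ 0.0455 L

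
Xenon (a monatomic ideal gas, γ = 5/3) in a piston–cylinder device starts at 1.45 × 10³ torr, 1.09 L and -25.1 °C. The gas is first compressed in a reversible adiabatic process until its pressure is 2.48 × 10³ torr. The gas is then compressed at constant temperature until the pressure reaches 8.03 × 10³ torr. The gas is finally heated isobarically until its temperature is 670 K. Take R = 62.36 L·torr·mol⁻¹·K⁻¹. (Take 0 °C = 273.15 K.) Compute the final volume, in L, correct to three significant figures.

V₄ ≈ 0.532 L

Convert: T₁ = 248.0 K.
Adiabatic (γ = 5/3), T V^(γ−1) and P V^γ constant: T₂ = T₁·(P₂/P₁)^((γ−1)/γ) = 307.4 K; V₂ = V₁·(P₁/P₂)^(1/γ) = 0.7899 L.
Isothermal, so P V is constant: T₃ = T₂; V₃ = V₂·(P₂/P₃) = 0.2440 L.
P constant ⇒ V ∝ T: P₄ = P₃; V₄ = V₃·(T₄/T₃) = 0.5316 L.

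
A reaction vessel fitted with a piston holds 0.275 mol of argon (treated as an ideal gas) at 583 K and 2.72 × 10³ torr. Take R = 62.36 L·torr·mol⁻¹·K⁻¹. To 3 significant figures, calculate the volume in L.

PV = nRT ⇒ V = nRT/P = (0.275 × 62.36 × 583) / 2.72e+03

V ≈ 3.68 L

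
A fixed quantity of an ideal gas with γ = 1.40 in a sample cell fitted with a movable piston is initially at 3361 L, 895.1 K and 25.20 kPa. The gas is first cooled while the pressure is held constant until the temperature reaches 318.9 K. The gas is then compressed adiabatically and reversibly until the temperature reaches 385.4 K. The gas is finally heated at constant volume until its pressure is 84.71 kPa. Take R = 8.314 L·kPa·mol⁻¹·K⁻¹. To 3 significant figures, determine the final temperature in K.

Isobaric, so V/T is constant: P₂ = P₁; V₂ = V₁·(T₂/T₁) = 1197 L.
Adiabatic (γ = 1.40), T V^(γ−1) and P V^γ constant: P₃ = P₂·(T₃/T₂)^(γ/(γ−1)) = 48.90 kPa; V₃ = V₂·(T₂/T₃)^(1/(γ−1)) = 745.8 L.
V constant ⇒ P ∝ T: V₄ = V₃; T₄ = T₃·(P₄/P₃) = 667.6 K.

T₄ ≈ 668 K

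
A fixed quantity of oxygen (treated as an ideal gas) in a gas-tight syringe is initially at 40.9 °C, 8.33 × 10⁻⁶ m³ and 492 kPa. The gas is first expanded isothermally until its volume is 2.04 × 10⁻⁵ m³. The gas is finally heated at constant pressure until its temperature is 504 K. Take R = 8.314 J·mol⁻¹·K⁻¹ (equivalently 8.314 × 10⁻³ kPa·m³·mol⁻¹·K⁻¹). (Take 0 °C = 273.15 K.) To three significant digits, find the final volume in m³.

Convert: T₁ = 314.0 K.
Isothermal, so P V is constant: T₂ = T₁; P₂ = P₁·(V₁/V₂) = 200.9 kPa.
Isobaric, so V/T is constant: P₃ = P₂; V₃ = V₂·(T₃/T₂) = 3.274e-05 m³.

V₃ ≈ 3.27e-05 m³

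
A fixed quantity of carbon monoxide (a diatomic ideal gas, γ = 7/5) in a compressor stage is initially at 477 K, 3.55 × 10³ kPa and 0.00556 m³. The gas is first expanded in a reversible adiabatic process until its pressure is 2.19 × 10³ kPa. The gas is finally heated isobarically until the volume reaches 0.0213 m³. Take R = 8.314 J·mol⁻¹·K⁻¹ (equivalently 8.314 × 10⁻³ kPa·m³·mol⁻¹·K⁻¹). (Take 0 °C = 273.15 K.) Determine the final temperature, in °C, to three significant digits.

T₃ ≈ 854 °C

Adiabatic (γ = 7/5), T V^(γ−1) and P V^γ constant: T₂ = T₁·(P₂/P₁)^((γ−1)/γ) = 415.5 K; V₂ = V₁·(P₁/P₂)^(1/γ) = 0.007851 m³.
Isobaric, so V/T is constant: P₃ = P₂; T₃ = T₂·(V₃/V₂) = 1127 K.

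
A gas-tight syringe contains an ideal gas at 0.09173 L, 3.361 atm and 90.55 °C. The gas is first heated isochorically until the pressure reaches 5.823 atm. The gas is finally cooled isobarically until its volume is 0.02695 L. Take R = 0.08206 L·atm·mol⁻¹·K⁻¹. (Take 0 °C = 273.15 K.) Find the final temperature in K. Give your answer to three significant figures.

Convert: T₁ = 363.7 K.
V constant ⇒ P ∝ T: V₂ = V₁; T₂ = T₁·(P₂/P₁) = 630.1 K.
Isobaric, so V/T is constant: P₃ = P₂; T₃ = T₂·(V₃/V₂) = 185.1 K.

T₃ ≈ 185 K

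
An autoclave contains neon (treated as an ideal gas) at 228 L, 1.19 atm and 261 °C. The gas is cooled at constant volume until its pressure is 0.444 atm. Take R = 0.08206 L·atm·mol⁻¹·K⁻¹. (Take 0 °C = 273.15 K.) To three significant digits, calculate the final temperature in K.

Convert: T₁ = 534.1 K.
V constant ⇒ P ∝ T: V₂ = V₁; T₂ = T₁·(P₂/P₁) = 199.3 K.

T₂ ≈ 199 K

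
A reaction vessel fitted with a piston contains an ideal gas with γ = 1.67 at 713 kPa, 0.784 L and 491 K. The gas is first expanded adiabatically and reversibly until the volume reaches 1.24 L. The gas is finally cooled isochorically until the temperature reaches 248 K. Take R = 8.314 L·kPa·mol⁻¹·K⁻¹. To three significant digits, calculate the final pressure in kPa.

Adiabatic (γ = 1.67), T V^(γ−1) and P V^γ constant: T₂ = T₁·(V₁/V₂)^(γ−1) = 361.1 K; P₂ = P₁·(V₁/V₂)^γ = 331.6 kPa.
Isochoric, so P/T is constant: V₃ = V₂; P₃ = P₂·(T₃/T₂) = 227.7 kPa.

P₃ ≈ 228 kPa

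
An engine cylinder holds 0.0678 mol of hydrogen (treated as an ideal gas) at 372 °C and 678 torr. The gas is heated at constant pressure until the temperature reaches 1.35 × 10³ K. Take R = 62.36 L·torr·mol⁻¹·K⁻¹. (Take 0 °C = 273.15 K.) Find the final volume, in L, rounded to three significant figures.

Convert: T₁ = 645.1 K.
From PV = nRT: V₁ = nRT₁/P₁ = 4.023 L.
Isobaric, so V/T is constant: P₂ = P₁; V₂ = V₁·(T₂/T₁) = 8.419 L.

V₂ ≈ 8.42 L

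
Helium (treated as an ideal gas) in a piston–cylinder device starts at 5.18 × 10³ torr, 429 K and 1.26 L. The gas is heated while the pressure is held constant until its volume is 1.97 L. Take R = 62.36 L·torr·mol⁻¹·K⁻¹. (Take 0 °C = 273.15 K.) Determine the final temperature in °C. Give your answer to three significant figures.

T₂ ≈ 398 °C

Isobaric, so V/T is constant: P₂ = P₁; T₂ = T₁·(V₂/V₁) = 670.7 K.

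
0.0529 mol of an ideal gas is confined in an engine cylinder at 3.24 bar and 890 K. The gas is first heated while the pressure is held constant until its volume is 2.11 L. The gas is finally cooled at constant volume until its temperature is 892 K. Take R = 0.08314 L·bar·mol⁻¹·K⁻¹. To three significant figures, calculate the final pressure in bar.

P₃ ≈ 1.86 bar

From PV = nRT: V₁ = nRT₁/P₁ = 1.208 L.
P constant ⇒ V ∝ T: P₂ = P₁; T₂ = T₁·(V₂/V₁) = 1554 K.
V constant ⇒ P ∝ T: V₃ = V₂; P₃ = P₂·(T₃/T₂) = 1.859 bar.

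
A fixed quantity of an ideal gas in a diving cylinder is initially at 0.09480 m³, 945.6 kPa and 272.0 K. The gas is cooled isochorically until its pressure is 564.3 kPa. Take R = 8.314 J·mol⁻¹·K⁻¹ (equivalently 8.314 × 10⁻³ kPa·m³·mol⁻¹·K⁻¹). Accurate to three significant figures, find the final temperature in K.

T₂ ≈ 162 K

Isochoric, so P/T is constant: V₂ = V₁; T₂ = T₁·(P₂/P₁) = 162.3 K.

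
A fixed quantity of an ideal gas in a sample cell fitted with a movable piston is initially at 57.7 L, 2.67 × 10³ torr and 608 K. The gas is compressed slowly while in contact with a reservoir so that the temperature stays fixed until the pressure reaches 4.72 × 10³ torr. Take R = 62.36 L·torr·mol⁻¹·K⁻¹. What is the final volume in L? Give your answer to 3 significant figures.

V₂ ≈ 32.6 L

T constant ⇒ Boyle's law P V = const: T₂ = T₁; V₂ = V₁·(P₁/P₂) = 32.64 L.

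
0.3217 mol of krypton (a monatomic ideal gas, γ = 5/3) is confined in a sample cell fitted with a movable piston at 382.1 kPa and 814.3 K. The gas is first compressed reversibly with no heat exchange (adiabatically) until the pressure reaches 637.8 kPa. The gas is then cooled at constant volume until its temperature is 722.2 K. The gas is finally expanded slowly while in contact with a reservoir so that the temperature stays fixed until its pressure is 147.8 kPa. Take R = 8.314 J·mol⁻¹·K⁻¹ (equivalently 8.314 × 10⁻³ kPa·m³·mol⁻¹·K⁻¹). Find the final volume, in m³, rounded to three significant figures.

V₄ ≈ 0.0131 m³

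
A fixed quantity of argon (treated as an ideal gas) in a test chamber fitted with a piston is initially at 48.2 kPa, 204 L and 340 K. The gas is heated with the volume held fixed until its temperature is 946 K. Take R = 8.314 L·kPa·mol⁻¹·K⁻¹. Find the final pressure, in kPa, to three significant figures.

P₂ ≈ 134 kPa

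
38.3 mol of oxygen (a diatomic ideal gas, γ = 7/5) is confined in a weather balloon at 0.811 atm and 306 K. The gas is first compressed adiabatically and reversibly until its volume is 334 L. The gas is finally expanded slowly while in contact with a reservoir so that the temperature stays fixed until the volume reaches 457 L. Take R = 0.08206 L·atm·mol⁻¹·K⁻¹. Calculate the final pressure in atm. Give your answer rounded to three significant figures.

From PV = nRT: V₁ = nRT₁/P₁ = 1186 L.
Adiabatic (γ = 7/5), T V^(γ−1) and P V^γ constant: T₂ = T₁·(V₁/V₂)^(γ−1) = 508.0 K; P₂ = P₁·(V₁/V₂)^γ = 4.780 atm.
Isothermal, so P V is constant: T₃ = T₂; P₃ = P₂·(V₂/V₃) = 3.493 atm.

P₃ ≈ 3.49 atm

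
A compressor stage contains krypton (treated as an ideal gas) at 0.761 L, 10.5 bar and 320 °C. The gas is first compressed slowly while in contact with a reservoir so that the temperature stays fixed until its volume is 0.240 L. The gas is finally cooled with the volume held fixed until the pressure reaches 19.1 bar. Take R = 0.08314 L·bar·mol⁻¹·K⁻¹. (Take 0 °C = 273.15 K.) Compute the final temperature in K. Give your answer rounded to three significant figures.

T₃ ≈ 340 K

Convert: T₁ = 593.1 K.
T constant ⇒ Boyle's law P V = const: T₂ = T₁; P₂ = P₁·(V₁/V₂) = 33.29 bar.
Isochoric, so P/T is constant: V₃ = V₂; T₃ = T₂·(P₃/P₂) = 340.3 K.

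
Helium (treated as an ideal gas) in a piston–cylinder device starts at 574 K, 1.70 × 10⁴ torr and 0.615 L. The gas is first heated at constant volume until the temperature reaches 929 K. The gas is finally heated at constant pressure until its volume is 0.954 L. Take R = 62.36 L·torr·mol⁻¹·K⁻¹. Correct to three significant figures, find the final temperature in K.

T₃ ≈ 1.44e+03 K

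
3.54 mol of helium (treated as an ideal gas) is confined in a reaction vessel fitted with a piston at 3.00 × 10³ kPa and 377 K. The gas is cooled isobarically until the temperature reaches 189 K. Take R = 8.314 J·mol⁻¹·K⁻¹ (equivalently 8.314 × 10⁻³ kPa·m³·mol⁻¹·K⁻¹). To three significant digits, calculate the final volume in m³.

From PV = nRT: V₁ = nRT₁/P₁ = 0.003699 m³.
Isobaric, so V/T is constant: P₂ = P₁; V₂ = V₁·(T₂/T₁) = 0.001854 m³.

V₂ ≈ 0.00185 m³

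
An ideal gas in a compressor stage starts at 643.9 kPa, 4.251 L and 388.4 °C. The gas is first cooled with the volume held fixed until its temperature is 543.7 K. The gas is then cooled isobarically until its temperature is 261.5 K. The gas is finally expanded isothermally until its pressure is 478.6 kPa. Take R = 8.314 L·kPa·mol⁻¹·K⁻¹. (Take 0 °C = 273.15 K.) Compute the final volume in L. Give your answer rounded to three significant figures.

V₄ ≈ 2.26 L

Convert: T₁ = 661.5 K.
Isochoric, so P/T is constant: V₂ = V₁; P₂ = P₁·(T₂/T₁) = 529.2 kPa.
Isobaric, so V/T is constant: P₃ = P₂; V₃ = V₂·(T₃/T₂) = 2.045 L.
Isothermal, so P V is constant: T₄ = T₃; V₄ = V₃·(P₃/P₄) = 2.261 L.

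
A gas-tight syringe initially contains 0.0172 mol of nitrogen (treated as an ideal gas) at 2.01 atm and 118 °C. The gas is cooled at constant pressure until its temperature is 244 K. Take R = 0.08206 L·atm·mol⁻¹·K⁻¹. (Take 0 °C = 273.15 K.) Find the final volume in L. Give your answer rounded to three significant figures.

V₂ ≈ 0.171 L

Convert: T₁ = 391.1 K.
From PV = nRT: V₁ = nRT₁/P₁ = 0.2747 L.
Isobaric, so V/T is constant: P₂ = P₁; V₂ = V₁·(T₂/T₁) = 0.1713 L.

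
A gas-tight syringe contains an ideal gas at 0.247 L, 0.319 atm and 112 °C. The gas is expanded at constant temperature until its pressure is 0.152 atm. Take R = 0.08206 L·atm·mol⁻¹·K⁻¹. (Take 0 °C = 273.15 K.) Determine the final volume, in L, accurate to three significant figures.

V₂ ≈ 0.518 L

Convert: T₁ = 385.1 K.
Isothermal, so P V is constant: T₂ = T₁; V₂ = V₁·(P₁/P₂) = 0.5184 L.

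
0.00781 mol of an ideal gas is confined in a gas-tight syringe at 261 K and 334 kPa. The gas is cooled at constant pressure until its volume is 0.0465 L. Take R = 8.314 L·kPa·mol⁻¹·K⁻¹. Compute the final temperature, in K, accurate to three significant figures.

T₂ ≈ 239 K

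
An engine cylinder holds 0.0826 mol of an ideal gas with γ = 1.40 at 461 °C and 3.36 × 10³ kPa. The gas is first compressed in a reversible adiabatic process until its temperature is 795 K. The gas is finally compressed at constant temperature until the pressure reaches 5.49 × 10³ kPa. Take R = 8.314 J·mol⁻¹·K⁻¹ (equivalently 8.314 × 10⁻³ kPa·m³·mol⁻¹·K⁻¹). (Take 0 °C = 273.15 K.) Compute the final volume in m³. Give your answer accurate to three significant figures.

V₃ ≈ 9.94e-05 m³

Convert: T₁ = 734.1 K.
From PV = nRT: V₁ = nRT₁/P₁ = 0.0001500 m³.
Adiabatic (γ = 1.40), T V^(γ−1) and P V^γ constant: P₂ = P₁·(T₂/T₁)^(γ/(γ−1)) = 4440 kPa; V₂ = V₁·(T₁/T₂)^(1/(γ−1)) = 0.0001230 m³.
T constant ⇒ Boyle's law P V = const: T₃ = T₂; V₃ = V₂·(P₂/P₃) = 9.945e-05 m³.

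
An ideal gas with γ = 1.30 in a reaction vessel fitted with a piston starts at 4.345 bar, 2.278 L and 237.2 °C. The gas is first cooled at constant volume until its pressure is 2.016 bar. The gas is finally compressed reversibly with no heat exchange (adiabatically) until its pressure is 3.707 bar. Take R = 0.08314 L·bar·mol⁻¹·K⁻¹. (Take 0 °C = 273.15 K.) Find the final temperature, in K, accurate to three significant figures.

Convert: T₁ = 510.3 K.
Isochoric, so P/T is constant: V₂ = V₁; T₂ = T₁·(P₂/P₁) = 236.8 K.
Adiabatic (γ = 1.30), T V^(γ−1) and P V^γ constant: T₃ = T₂·(P₃/P₂)^((γ−1)/γ) = 272.5 K; V₃ = V₂·(P₂/P₃)^(1/γ) = 1.426 L.

T₃ ≈ 273 K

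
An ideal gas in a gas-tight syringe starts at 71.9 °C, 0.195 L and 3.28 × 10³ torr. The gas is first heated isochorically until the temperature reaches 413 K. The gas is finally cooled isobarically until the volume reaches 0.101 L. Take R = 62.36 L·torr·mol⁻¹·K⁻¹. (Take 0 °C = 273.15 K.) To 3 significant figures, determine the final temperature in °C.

Convert: T₁ = 345.0 K.
Isochoric, so P/T is constant: V₂ = V₁; P₂ = P₁·(T₂/T₁) = 3926 torr.
Isobaric, so V/T is constant: P₃ = P₂; T₃ = T₂·(V₃/V₂) = 213.9 K.

T₃ ≈ -59.2 °C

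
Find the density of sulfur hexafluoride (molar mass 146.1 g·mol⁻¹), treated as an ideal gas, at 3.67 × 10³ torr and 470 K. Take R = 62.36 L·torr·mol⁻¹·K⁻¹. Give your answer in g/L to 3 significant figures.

ρ ≈ 18.3 g/L

ρ = PM/(RT) = (3.67e+03 × 146.1) / (62.36 × 470.0)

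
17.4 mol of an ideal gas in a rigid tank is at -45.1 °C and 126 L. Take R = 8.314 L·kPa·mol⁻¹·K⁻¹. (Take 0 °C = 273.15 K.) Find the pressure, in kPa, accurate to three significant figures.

P ≈ 262 kPa

Convert: T = 228.05 K.
PV = nRT ⇒ P = nRT/V = (17.4 × 8.314 × 228.05) / 126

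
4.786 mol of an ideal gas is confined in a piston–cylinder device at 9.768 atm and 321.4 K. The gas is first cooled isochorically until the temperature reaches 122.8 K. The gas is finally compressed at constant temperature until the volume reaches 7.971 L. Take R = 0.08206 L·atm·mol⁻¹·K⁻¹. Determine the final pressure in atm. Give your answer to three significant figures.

From PV = nRT: V₁ = nRT₁/P₁ = 12.92 L.
Isochoric, so P/T is constant: V₂ = V₁; P₂ = P₁·(T₂/T₁) = 3.732 atm.
T constant ⇒ Boyle's law P V = const: T₃ = T₂; P₃ = P₂·(V₂/V₃) = 6.050 atm.

P₃ ≈ 6.05 atm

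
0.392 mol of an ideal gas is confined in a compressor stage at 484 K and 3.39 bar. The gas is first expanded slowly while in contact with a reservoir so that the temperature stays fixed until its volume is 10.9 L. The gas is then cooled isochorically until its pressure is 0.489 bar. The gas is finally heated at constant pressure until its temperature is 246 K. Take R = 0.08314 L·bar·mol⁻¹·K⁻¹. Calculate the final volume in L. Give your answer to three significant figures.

From PV = nRT: V₁ = nRT₁/P₁ = 4.653 L.
Isothermal, so P V is constant: T₂ = T₁; P₂ = P₁·(V₁/V₂) = 1.447 bar.
Isochoric, so P/T is constant: V₃ = V₂; T₃ = T₂·(P₃/P₂) = 163.5 K.
Isobaric, so V/T is constant: P₄ = P₃; V₄ = V₃·(T₄/T₃) = 16.40 L.

V₄ ≈ 16.4 L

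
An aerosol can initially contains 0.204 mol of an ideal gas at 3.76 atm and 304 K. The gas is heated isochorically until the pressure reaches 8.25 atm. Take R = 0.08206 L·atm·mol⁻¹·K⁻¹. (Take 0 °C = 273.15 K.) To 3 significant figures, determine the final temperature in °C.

T₂ ≈ 394 °C

From PV = nRT: V₁ = nRT₁/P₁ = 1.353 L.
V constant ⇒ P ∝ T: V₂ = V₁; T₂ = T₁·(P₂/P₁) = 667.0 K.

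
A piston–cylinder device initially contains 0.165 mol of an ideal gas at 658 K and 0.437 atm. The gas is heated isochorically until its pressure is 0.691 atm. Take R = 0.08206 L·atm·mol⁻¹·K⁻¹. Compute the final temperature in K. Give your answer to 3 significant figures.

T₂ ≈ 1.04e+03 K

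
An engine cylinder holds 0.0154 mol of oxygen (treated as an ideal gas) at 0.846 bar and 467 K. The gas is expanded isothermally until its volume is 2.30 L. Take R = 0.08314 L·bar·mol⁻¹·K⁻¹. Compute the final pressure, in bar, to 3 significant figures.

From PV = nRT: V₁ = nRT₁/P₁ = 0.7068 L.
Isothermal, so P V is constant: T₂ = T₁; P₂ = P₁·(V₁/V₂) = 0.2600 bar.

P₂ ≈ 0.260 bar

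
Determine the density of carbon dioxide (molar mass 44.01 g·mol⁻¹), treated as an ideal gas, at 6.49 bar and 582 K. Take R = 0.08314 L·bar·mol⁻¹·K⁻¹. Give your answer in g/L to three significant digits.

ρ = PM/(RT) = (6.49 × 44.01) / (0.08314 × 582.0)

ρ ≈ 5.90 g/L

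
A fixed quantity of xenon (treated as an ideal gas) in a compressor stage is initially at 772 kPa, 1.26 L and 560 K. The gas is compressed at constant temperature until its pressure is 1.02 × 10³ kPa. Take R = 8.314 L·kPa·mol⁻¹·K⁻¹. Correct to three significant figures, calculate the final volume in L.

V₂ ≈ 0.954 L

T constant ⇒ Boyle's law P V = const: T₂ = T₁; V₂ = V₁·(P₁/P₂) = 0.9536 L.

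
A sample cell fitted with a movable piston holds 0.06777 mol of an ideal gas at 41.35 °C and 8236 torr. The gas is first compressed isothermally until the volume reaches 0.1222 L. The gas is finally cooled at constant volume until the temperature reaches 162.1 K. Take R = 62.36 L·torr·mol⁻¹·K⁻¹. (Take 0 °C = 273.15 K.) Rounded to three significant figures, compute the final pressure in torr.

P₃ ≈ 5.61e+03 torr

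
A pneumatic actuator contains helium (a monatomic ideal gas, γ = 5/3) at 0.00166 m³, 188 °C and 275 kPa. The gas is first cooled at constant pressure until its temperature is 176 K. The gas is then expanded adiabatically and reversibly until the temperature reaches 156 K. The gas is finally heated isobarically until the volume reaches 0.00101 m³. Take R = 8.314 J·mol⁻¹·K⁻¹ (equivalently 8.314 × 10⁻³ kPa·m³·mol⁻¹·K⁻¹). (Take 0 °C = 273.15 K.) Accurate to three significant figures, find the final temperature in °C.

Convert: T₁ = 461.1 K.
P constant ⇒ V ∝ T: P₂ = P₁; V₂ = V₁·(T₂/T₁) = 0.0006335 m³.
Reversible adiabatic, γ = 5/3: P₃ = P₂·(T₃/T₂)^(γ/(γ−1)) = 203.4 kPa; V₃ = V₂·(T₂/T₃)^(1/(γ−1)) = 0.0007592 m³.
Isobaric, so V/T is constant: P₄ = P₃; T₄ = T₃·(V₄/V₃) = 207.5 K.

T₄ ≈ -65.6 °C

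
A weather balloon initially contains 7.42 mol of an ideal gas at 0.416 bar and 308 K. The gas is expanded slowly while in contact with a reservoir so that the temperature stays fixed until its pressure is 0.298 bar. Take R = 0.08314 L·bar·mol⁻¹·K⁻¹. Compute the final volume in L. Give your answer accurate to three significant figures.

From PV = nRT: V₁ = nRT₁/P₁ = 456.7 L.
T constant ⇒ Boyle's law P V = const: T₂ = T₁; V₂ = V₁·(P₁/P₂) = 637.6 L.

V₂ ≈ 638 L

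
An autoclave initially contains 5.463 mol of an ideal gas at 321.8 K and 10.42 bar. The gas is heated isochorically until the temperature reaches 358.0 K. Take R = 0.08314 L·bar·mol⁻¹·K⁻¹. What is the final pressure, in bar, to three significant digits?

From PV = nRT: V₁ = nRT₁/P₁ = 14.03 L.
V constant ⇒ P ∝ T: V₂ = V₁; P₂ = P₁·(T₂/T₁) = 11.59 bar.

P₂ ≈ 11.6 bar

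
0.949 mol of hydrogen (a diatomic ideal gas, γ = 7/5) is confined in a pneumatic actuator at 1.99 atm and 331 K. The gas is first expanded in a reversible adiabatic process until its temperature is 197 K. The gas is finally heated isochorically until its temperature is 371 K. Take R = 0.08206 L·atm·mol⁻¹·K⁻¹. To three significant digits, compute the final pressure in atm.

P₃ ≈ 0.610 atm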